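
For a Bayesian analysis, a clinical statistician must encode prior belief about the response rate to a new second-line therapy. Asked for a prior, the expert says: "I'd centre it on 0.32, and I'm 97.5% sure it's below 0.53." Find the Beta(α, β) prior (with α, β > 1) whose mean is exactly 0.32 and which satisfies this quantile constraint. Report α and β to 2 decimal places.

α ≈ 6.63, β ≈ 14.09

With mean 0.32 fixed, write α = 0.32s, β = 0.68s where s = α+β.
Need P(θ < 0.53) = 0.975 under Beta(0.32s, 0.68s). Normal approximation: (q−m)/√(m(1−m)/s) ≈ z_{0.975} = 1.96, so s ≈ 0.32·0.68·(1.96)²/(0.53−0.32)² = 19.0.
At s = 19.0: P(θ<0.53) ≈ 0.970. Adjusting to match 0.975 gives s ≈ 20.71.
So α = 0.32·20.71 ≈ 6.63, β = 0.68·20.71 ≈ 14.09.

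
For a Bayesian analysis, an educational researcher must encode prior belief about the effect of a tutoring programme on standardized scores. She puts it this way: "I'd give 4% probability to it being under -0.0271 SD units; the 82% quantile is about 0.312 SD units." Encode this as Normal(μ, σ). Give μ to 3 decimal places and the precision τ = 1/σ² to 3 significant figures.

μ = 0.196, τ = 61.8

The p-quantile of Normal(μ,σ) is μ + z_p·σ, with z_{0.04} = -1.751 and z_{0.82} = 0.9154.
Eliminate σ: μ = (z₂·x₁ − z₁·x₂)/(z₂ − z₁) = (0.9154·-0.0271 − (-1.751)·0.312)/2.666 = 0.196.
Then σ = (x₂ − x₁)/(z₂ − z₁) = (0.312 − -0.0271)/2.666 = 0.127.
Precision τ = 1/σ² = 1/0.1272² = 61.8.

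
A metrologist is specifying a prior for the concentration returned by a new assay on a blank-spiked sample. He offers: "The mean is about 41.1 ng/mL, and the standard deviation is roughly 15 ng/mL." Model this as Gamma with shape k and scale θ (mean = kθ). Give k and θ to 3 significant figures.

For Gamma(k, scale θ): mean = kθ, variance = kθ², so CV = 1/√k.
CV = SD/mean = 15/41.1 = 0.365, hence k = 1/CV² = 7.51.
Then θ = mean/k = 41.1/7.51 = 5.47.

k ≈ 7.51, θ ≈ 5.47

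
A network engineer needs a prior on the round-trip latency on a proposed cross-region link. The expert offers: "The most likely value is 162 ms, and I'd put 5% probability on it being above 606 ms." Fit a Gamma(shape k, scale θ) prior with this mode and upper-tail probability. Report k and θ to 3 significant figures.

k ≈ 2.47, θ ≈ 111

Gamma(k,θ) with k>1 has mode (k−1)θ, so θ = 162/(k−1).
Need P(X < 606) = 0.95 with θ tied to k this way. Start at k = 2, θ = 162: P(X<606) ≈ 0.887.
Too low — raise k to concentrate. Iterating converges to k ≈ 2.47.
Then θ = 162/(2.47−1) ≈ 111.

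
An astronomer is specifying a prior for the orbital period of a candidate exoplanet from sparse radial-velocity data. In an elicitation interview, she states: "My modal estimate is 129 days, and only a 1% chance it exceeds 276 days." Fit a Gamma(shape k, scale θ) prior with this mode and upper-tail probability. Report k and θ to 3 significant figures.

Gamma(k,θ) with k>1 has mode (k−1)θ, so θ = 129/(k−1).
Need P(X < 276) = 0.99 with θ tied to k this way. Start at k = 2, θ = 129: P(X<276) ≈ 0.630.
Too low — raise k to concentrate. Iterating converges to k ≈ 9.38.
Then θ = 129/(9.38−1) ≈ 15.4.

k ≈ 9.38, θ ≈ 15.4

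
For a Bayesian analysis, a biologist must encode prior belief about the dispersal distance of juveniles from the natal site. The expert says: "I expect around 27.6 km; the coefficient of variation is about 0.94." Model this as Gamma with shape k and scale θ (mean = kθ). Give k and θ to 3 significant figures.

For Gamma(k, scale θ): mean = kθ, variance = kθ², so CV = 1/√k.
CV = 0.94, hence k = 1/CV² = 1.13.
Then θ = mean/k = 27.6/1.13 = 24.4.

k ≈ 1.13, θ ≈ 24.4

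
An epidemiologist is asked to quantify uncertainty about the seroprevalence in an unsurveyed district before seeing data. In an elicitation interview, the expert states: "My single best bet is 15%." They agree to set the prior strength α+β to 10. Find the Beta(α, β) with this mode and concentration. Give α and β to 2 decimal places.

α = 2.20, β = 7.80

For α,β > 1 the Beta mode is (α−1)/(α+β−2). With α+β = 10, the mode is (α−1)/8.
Set (α−1)/8 = 0.15 → α = 1 + 0.15·8 = 2.20.
β = 10 − α = 7.80.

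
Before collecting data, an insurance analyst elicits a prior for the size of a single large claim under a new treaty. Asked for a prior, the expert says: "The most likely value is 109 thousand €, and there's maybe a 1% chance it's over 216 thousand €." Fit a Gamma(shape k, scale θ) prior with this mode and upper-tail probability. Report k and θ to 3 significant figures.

k ≈ 11.5, θ ≈ 10.4

Gamma(k,θ) with k>1 has mode (k−1)θ, so θ = 109/(k−1).
Need P(X < 216) = 0.99 with θ tied to k this way. Start at k = 2, θ = 109: P(X<216) ≈ 0.589.
Too low — raise k to concentrate. Iterating converges to k ≈ 11.5.
Then θ = 109/(11.5−1) ≈ 10.4.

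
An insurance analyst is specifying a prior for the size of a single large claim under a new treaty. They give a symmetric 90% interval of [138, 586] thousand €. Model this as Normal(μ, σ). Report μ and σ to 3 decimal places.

A symmetric 90% interval runs μ ± z·σ with z = 1.645.
Half-width = 224, so σ = 224/1.645 = 136.182.
μ is the interval midpoint, 362.000.

μ = 362.000, σ = 136.182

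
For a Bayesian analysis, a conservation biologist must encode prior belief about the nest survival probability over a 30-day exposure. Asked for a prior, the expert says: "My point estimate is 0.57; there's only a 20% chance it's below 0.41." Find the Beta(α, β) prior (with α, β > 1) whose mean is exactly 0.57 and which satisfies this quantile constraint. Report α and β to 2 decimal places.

With mean 0.57 fixed, write α = 0.57s, β = 0.43s where s = α+β.
Need P(θ < 0.41) = 0.2 under Beta(0.57s, 0.43s). Normal approximation: (q−m)/√(m(1−m)/s) ≈ z_{0.2} = -0.842, so s ≈ 0.57·0.43·(-0.842)²/(0.41−0.57)² = 6.8.
At s = 6.8: P(θ<0.41) ≈ 0.199. Adjusting to match 0.2 gives s ≈ 6.74.
So α = 0.57·6.74 ≈ 3.84, β = 0.43·6.74 ≈ 2.90.

α ≈ 3.84, β ≈ 2.90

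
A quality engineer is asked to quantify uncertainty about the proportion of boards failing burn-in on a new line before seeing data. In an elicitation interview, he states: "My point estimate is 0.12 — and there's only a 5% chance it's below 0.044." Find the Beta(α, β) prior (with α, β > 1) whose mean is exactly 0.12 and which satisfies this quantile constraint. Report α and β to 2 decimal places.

With mean 0.12 fixed, write α = 0.12s, β = 0.88s where s = α+β.
Need P(θ < 0.044) = 0.05 under Beta(0.12s, 0.88s). Normal approximation: (q−m)/√(m(1−m)/s) ≈ z_{0.05} = -1.64, so s ≈ 0.12·0.88·(-1.64)²/(0.044−0.12)² = 49.5.
At s = 49.5: P(θ<0.044) ≈ 0.021. Adjusting to match 0.05 gives s ≈ 34.06.
So α = 0.12·34.06 ≈ 4.09, β = 0.88·34.06 ≈ 29.97.

α ≈ 4.09, β ≈ 29.97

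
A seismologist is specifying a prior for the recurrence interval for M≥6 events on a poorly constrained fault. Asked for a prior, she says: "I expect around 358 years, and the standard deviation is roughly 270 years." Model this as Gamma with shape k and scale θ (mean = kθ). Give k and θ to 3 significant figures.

For Gamma(k, scale θ): mean = kθ, variance = kθ², so CV = 1/√k.
CV = SD/mean = 270/358 = 0.7542, hence k = 1/CV² = 1.76.
Then θ = mean/k = 358/1.76 = 204.

k ≈ 1.76, θ ≈ 204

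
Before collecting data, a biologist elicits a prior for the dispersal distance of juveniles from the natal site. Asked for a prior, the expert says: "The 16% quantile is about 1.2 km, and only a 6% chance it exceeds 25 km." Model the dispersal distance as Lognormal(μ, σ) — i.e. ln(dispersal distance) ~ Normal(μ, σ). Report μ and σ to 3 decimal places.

μ ≈ 1.367, σ ≈ 1.191

If T ~ Lognormal(μ,σ) then ln T ~ Normal(μ,σ), so the p-quantile of ln T is μ + z_p·σ.
ln(1.2) = 0.1823 and ln(25) = 3.219; z_{0.16} = -0.9945, z_{0.94} = 1.555.
σ = (3.219 − 0.1823)/(1.555 − (-0.9945)) = 1.191.
μ = 0.1823 − (-0.9945)·1.191 = 1.367.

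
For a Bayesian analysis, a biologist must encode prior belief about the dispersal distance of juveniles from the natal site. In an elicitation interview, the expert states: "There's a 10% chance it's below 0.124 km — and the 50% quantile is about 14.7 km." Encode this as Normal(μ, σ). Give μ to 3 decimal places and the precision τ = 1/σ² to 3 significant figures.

μ = 14.700, τ = 0.00773

The p-quantile of Normal(μ,σ) is μ + z_p·σ, with z_{0.1} = -1.282 and z_{0.5} = 0.
Eliminate σ: μ = (z₂·x₁ − z₁·x₂)/(z₂ − z₁) = (0·0.124 − (-1.282)·14.7)/1.282 = 14.700.
Then σ = (x₂ − x₁)/(z₂ − z₁) = (14.7 − 0.124)/1.282 = 11.374.
Precision τ = 1/σ² = 1/11.37² = 0.00773.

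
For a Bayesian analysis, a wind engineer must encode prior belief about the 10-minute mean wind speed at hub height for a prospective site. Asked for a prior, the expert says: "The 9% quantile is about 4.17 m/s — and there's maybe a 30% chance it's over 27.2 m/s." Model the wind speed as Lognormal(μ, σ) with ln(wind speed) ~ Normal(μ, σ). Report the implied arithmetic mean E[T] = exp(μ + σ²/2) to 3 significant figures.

E[T] ≈ 26.6 m/s

If T ~ Lognormal(μ,σ) then ln T ~ Normal(μ,σ), so the p-quantile of ln T is μ + z_p·σ.
ln(4.17) = 1.428 and ln(27.2) = 3.303; z_{0.09} = -1.341, z_{0.7} = 0.5244.
σ = (3.303 − 1.428)/(0.5244 − (-1.341)) = 1.005.
μ = 1.428 − (-1.341)·1.005 = 2.776.
E[T] = exp(μ + σ²/2) = exp(2.776 + 0.5055) = 26.6 m/s.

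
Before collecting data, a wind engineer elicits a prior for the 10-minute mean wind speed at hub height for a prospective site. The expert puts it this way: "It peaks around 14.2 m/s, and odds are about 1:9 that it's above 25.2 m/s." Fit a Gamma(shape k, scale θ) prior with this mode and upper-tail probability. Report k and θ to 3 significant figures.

k ≈ 6.78, θ ≈ 2.46

Gamma(k,θ) with k>1 has mode (k−1)θ, so θ = 14.2/(k−1).
Need P(X < 25.2) = 0.9 with θ tied to k this way. Start at k = 2, θ = 14.2: P(X<25.2) ≈ 0.530.
Too low — raise k to concentrate. Iterating converges to k ≈ 6.78.
Then θ = 14.2/(6.78−1) ≈ 2.46.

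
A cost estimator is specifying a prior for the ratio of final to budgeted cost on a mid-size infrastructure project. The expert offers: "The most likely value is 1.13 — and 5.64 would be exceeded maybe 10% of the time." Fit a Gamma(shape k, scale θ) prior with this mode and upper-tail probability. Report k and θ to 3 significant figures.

k ≈ 1.68, θ ≈ 1.65

Gamma(k,θ) with k>1 has mode (k−1)θ, so θ = 1.13/(k−1).
Need P(X < 5.64) = 0.9 with θ tied to k this way. Start at k = 2, θ = 1.13: P(X<5.64) ≈ 0.959.
Too high — lower k to spread out. Iterating converges to k ≈ 1.68.
Then θ = 1.13/(1.68−1) ≈ 1.65.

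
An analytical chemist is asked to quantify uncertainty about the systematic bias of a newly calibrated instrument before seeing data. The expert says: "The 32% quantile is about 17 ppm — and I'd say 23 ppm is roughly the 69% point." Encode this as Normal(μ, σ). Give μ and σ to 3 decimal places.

μ = 19.912, σ = 6.227

The p-quantile of Normal(μ,σ) is μ + z_p·σ, with z_{0.32} = -0.4677 and z_{0.69} = 0.4959.
Eliminate σ: μ = (z₂·x₁ − z₁·x₂)/(z₂ − z₁) = (0.4959·17 − (-0.4677)·23)/0.9635 = 19.912.
Then σ = (x₂ − x₁)/(z₂ − z₁) = (23 − 17)/0.9635 = 6.227.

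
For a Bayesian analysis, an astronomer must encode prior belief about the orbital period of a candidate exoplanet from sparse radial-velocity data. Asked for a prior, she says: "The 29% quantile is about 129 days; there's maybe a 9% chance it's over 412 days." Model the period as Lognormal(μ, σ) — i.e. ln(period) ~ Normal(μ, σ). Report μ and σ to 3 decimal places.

If T ~ Lognormal(μ,σ) then ln T ~ Normal(μ,σ), so the p-quantile of ln T is μ + z_p·σ.
ln(129) = 4.86 and ln(412) = 6.021; z_{0.29} = -0.5534, z_{0.91} = 1.341.
σ = (6.021 − 4.86)/(1.341 − (-0.5534)) = 0.613.
μ = 4.86 − (-0.5534)·0.613 = 5.199.

μ ≈ 5.199, σ ≈ 0.613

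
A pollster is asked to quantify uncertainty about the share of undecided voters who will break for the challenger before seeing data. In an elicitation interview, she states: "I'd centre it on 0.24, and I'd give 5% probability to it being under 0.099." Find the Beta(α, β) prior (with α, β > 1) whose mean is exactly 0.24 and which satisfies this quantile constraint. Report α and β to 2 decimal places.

α ≈ 4.49, β ≈ 14.23

With mean 0.24 fixed, write α = 0.24s, β = 0.76s where s = α+β.
Need P(θ < 0.099) = 0.05 under Beta(0.24s, 0.76s). Normal approximation: (q−m)/√(m(1−m)/s) ≈ z_{0.05} = -1.64, so s ≈ 0.24·0.76·(-1.64)²/(0.099−0.24)² = 24.8.
At s = 24.8: P(θ<0.099) ≈ 0.027. Adjusting to match 0.05 gives s ≈ 18.72.
So α = 0.24·18.72 ≈ 4.49, β = 0.76·18.72 ≈ 14.23.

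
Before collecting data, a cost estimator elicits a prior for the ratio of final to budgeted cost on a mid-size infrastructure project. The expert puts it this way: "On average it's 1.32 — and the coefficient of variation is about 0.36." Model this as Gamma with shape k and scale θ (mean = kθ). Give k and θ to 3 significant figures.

k ≈ 7.72, θ ≈ 0.171

For Gamma(k, scale θ): mean = kθ, variance = kθ², so CV = 1/√k.
CV = 0.36, hence k = 1/CV² = 7.72.
Then θ = mean/k = 1.32/7.72 = 0.171.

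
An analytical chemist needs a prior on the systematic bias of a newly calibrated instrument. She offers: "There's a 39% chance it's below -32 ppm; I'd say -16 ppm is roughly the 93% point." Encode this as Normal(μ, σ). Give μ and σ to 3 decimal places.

μ = -29.454, σ = 9.116

For Normal(μ,σ), the p-quantile is μ + z_p·σ. Here z_{0.39} = -0.2793, z_{0.93} = 1.476.
So -32 = μ − 0.2793σ and -16 = μ + 1.476σ.
Subtracting: σ = (-16 − -32)/(1.476 − (-0.2793)) = 9.116.
Then μ = -32 − (-0.2793)·9.116 = -29.454.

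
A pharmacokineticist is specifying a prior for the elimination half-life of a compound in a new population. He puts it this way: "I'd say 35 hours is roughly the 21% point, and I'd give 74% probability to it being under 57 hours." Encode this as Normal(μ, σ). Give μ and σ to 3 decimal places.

The p-quantile of Normal(μ,σ) is μ + z_p·σ, with z_{0.21} = -0.8064 and z_{0.74} = 0.6433.
Eliminate σ: μ = (z₂·x₁ − z₁·x₂)/(z₂ − z₁) = (0.6433·35 − (-0.8064)·57)/1.45 = 47.237.
Then σ = (x₂ − x₁)/(z₂ − z₁) = (57 − 35)/1.45 = 15.175.

μ = 47.237, σ = 15.175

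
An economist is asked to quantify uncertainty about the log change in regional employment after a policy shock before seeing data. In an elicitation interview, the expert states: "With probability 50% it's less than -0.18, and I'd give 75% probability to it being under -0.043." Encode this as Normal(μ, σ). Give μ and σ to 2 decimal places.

μ = -0.18, σ = 0.20

The p-quantile of Normal(μ,σ) is μ + z_p·σ, with z_{0.5} = 0 and z_{0.75} = 0.6745.
Eliminate σ: μ = (z₂·x₁ − z₁·x₂)/(z₂ − z₁) = (0.6745·-0.18 − (0)·-0.043)/0.6745 = -0.18.
Then σ = (x₂ − x₁)/(z₂ − z₁) = (-0.043 − -0.18)/0.6745 = 0.20.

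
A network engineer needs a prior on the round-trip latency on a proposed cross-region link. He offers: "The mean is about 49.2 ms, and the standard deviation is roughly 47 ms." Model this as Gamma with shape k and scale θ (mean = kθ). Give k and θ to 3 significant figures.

k ≈ 1.1, θ ≈ 44.9

For Gamma(k, scale θ): mean = kθ, variance = kθ², so CV = 1/√k.
CV = SD/mean = 47/49.2 = 0.9553, hence k = 1/CV² = 1.1.
Then θ = mean/k = 49.2/1.1 = 44.9.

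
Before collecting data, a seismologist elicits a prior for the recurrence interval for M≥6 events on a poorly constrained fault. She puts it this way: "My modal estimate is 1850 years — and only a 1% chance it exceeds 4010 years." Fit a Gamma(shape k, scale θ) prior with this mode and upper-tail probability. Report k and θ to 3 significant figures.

k ≈ 9.08, θ ≈ 229

Gamma(k,θ) with k>1 has mode (k−1)θ, so θ = 1850/(k−1).
Need P(X < 4010) = 0.99 with θ tied to k this way. Start at k = 2, θ = 1850: P(X<4010) ≈ 0.637.
Too low — raise k to concentrate. Iterating converges to k ≈ 9.08.
Then θ = 1850/(9.08−1) ≈ 229.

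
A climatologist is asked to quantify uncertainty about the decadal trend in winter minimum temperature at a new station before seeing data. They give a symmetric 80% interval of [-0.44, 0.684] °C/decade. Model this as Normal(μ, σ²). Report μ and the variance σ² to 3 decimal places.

μ = 0.122, σ² = 0.192

A symmetric 80% interval runs μ ± z·σ with z = 1.282.
Half-width = 0.562, so σ = 0.562/1.282 = 0.4385 and σ² = 0.192.
μ is the interval midpoint, 0.122.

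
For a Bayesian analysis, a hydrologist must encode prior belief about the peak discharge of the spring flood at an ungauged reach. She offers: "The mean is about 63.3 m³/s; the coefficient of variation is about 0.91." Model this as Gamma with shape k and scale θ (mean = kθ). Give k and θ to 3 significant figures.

k ≈ 1.21, θ ≈ 52.4

For Gamma(k, scale θ): mean = kθ, variance = kθ², so CV = 1/√k.
CV = 0.91, hence k = 1/CV² = 1.21.
Then θ = mean/k = 63.3/1.21 = 52.4.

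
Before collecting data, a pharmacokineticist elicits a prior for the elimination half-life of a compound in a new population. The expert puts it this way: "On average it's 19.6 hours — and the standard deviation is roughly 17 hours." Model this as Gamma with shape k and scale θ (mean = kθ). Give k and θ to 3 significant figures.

For Gamma(k, scale θ): mean = kθ, variance = kθ², so CV = 1/√k.
CV = SD/mean = 17/19.6 = 0.8673, hence k = 1/CV² = 1.33.
Then θ = mean/k = 19.6/1.33 = 14.7.

k ≈ 1.33, θ ≈ 14.7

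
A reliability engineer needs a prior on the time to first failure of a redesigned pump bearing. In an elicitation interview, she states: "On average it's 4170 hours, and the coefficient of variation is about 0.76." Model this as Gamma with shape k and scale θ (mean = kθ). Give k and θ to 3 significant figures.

For Gamma(k, scale θ): mean = kθ, variance = kθ², so CV = 1/√k.
CV = 0.76, hence k = 1/CV² = 1.73.
Then θ = mean/k = 4170/1.73 = 2410.

k ≈ 1.73, θ ≈ 2410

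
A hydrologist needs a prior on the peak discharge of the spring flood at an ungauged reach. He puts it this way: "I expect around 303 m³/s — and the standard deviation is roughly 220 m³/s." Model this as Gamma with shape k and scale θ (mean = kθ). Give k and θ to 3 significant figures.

For Gamma(k, scale θ): mean = kθ, variance = kθ², so CV = 1/√k.
CV = SD/mean = 220/303 = 0.7261, hence k = 1/CV² = 1.9.
Then θ = mean/k = 303/1.9 = 160.

k ≈ 1.9, θ ≈ 160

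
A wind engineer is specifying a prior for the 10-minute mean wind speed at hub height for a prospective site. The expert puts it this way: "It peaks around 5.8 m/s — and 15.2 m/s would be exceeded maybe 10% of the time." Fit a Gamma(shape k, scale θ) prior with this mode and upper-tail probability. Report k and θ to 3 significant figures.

Gamma(k,θ) with k>1 has mode (k−1)θ, so θ = 5.8/(k−1).
Need P(X < 15.2) = 0.9 with θ tied to k this way. Start at k = 2, θ = 5.8: P(X<15.2) ≈ 0.737.
Too low — raise k to concentrate. Iterating converges to k ≈ 3.07.
Then θ = 5.8/(3.07−1) ≈ 2.81.

k ≈ 3.07, θ ≈ 2.81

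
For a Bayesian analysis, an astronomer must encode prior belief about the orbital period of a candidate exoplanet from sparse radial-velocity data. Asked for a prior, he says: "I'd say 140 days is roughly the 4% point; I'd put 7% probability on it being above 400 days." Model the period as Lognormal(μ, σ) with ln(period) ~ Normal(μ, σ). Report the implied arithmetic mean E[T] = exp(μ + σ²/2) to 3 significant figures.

If T ~ Lognormal(μ,σ) then ln T ~ Normal(μ,σ), so the p-quantile of ln T is μ + z_p·σ.
ln(140) = 4.942 and ln(400) = 5.991; z_{0.04} = -1.751, z_{0.93} = 1.476.
σ = (5.991 − 4.942)/(1.476 − (-1.751)) = 0.325.
μ = 4.942 − (-1.751)·0.325 = 5.511.
E[T] = exp(μ + σ²/2) = exp(5.511 + 0.0529) = 261 days.

E[T] ≈ 261 days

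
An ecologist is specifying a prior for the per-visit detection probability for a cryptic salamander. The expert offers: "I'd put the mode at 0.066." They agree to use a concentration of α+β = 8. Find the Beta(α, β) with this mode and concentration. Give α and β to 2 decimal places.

α = 1.40, β = 6.60

For α,β > 1 the Beta mode is (α−1)/(α+β−2). With α+β = 8, the mode is (α−1)/6.
Set (α−1)/6 = 0.066 → α = 1 + 0.066·6 = 1.40.
β = 8 − α = 6.60.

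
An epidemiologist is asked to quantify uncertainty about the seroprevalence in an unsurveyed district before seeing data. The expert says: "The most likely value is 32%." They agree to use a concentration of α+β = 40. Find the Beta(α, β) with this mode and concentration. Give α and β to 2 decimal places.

α = 13.16, β = 26.84

For α,β > 1 the Beta mode is (α−1)/(α+β−2). With α+β = 40, the mode is (α−1)/38.
Set (α−1)/38 = 0.32 → α = 1 + 0.32·38 = 13.16.
β = 40 − α = 26.84.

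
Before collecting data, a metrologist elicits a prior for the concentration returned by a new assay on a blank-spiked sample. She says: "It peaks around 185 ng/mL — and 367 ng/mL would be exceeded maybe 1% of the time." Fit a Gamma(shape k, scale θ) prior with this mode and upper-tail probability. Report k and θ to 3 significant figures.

Gamma(k,θ) with k>1 has mode (k−1)θ, so θ = 185/(k−1).
Need P(X < 367) = 0.99 with θ tied to k this way. Start at k = 2, θ = 185: P(X<367) ≈ 0.590.
Too low — raise k to concentrate. Iterating converges to k ≈ 11.5.
Then θ = 185/(11.5−1) ≈ 17.6.

k ≈ 11.5, θ ≈ 17.6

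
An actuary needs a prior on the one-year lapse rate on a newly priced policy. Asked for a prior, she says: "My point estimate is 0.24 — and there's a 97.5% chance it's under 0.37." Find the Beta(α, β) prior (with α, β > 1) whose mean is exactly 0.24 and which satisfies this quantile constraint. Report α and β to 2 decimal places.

With mean 0.24 fixed, write α = 0.24s, β = 0.76s where s = α+β.
Need P(θ < 0.37) = 0.975 under Beta(0.24s, 0.76s). Normal approximation: (q−m)/√(m(1−m)/s) ≈ z_{0.975} = 1.96, so s ≈ 0.24·0.76·(1.96)²/(0.37−0.24)² = 41.5.
At s = 41.5: P(θ<0.37) ≈ 0.967. Adjusting to match 0.975 gives s ≈ 47.28.
So α = 0.24·47.28 ≈ 11.35, β = 0.76·47.28 ≈ 35.93.

α ≈ 11.35, β ≈ 35.93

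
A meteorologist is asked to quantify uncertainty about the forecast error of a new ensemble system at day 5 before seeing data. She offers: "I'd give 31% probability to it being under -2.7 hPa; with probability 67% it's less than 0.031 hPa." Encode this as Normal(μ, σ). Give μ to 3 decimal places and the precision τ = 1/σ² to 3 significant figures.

μ = -1.253, τ = 0.117

The p-quantile of Normal(μ,σ) is μ + z_p·σ, with z_{0.31} = -0.4959 and z_{0.67} = 0.4399.
Eliminate σ: μ = (z₂·x₁ − z₁·x₂)/(z₂ − z₁) = (0.4399·-2.7 − (-0.4959)·0.031)/0.9358 = -1.253.
Then σ = (x₂ − x₁)/(z₂ − z₁) = (0.031 − -2.7)/0.9358 = 2.918.
Precision τ = 1/σ² = 1/2.918² = 0.117.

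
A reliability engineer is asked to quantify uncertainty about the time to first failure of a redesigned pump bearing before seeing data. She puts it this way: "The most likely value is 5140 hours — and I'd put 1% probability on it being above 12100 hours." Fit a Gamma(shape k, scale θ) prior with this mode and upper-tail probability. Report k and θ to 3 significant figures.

k ≈ 7.49, θ ≈ 792

Gamma(k,θ) with k>1 has mode (k−1)θ, so θ = 5140/(k−1).
Need P(X < 12100) = 0.99 with θ tied to k this way. Start at k = 2, θ = 5140: P(X<12100) ≈ 0.681.
Too low — raise k to concentrate. Iterating converges to k ≈ 7.49.
Then θ = 5140/(7.49−1) ≈ 792.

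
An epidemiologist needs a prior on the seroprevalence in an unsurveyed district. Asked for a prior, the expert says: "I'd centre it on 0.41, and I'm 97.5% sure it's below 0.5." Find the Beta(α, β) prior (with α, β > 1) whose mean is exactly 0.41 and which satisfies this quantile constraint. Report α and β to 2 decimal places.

α ≈ 48.00, β ≈ 69.07

With mean 0.41 fixed, write α = 0.41s, β = 0.59s where s = α+β.
Need P(θ < 0.5) = 0.975 under Beta(0.41s, 0.59s). Normal approximation: (q−m)/√(m(1−m)/s) ≈ z_{0.975} = 1.96, so s ≈ 0.41·0.59·(1.96)²/(0.5−0.41)² = 114.7.
At s = 114.7: P(θ<0.5) ≈ 0.974. Adjusting to match 0.975 gives s ≈ 117.07.
So α = 0.41·117.07 ≈ 48.00, β = 0.59·117.07 ≈ 69.07.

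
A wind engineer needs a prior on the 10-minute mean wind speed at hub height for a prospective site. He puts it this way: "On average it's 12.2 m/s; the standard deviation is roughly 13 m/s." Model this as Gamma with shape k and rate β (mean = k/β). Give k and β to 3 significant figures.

For Gamma(k, rate β): mean = k/β, variance = k/β², so CV = 1/√k.
CV = SD/mean = 13/12.2 = 1.066, hence k = 1/CV² = 0.881.
Then β = k/mean = 0.881/12.2 = 0.0722.

k ≈ 0.881, β ≈ 0.0722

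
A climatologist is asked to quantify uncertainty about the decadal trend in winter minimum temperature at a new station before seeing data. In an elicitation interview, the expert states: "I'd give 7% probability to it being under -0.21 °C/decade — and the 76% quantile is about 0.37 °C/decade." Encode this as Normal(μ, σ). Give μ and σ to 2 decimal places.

The p-quantile of Normal(μ,σ) is μ + z_p·σ, with z_{0.07} = -1.476 and z_{0.76} = 0.7063.
Eliminate σ: μ = (z₂·x₁ − z₁·x₂)/(z₂ − z₁) = (0.7063·-0.21 − (-1.476)·0.37)/2.182 = 0.18.
Then σ = (x₂ − x₁)/(z₂ − z₁) = (0.37 − -0.21)/2.182 = 0.27.

μ = 0.18, σ = 0.27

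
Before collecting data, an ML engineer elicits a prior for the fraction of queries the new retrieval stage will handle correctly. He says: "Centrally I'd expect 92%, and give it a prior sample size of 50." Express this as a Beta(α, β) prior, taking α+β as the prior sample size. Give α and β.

α = 46, β = 4

Under the effective-sample-size interpretation, Beta(α, β) has prior mean α/(α+β) and prior sample size α+β.
So α+β = 50 and α/(α+β) = 0.92, giving α = 0.92·50 = 46 and β = 50 − 46 = 4.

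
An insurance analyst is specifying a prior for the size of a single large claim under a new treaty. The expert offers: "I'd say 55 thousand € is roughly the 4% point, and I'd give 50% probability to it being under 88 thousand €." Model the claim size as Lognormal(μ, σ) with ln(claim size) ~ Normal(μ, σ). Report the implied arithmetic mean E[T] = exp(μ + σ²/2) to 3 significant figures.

If T ~ Lognormal(μ,σ) then ln T ~ Normal(μ,σ), so the p-quantile of ln T is μ + z_p·σ.
ln(55) = 4.007 and ln(88) = 4.477; z_{0.04} = -1.751, z_{0.5} = 0.
σ = (4.477 − 4.007)/(0 − (-1.751)) = 0.268.
μ = 4.007 − (-1.751)·0.268 = 4.477.
E[T] = exp(μ + σ²/2) = exp(4.477 + 0.0360) = 91.2 thousand €.

E[T] ≈ 91.2 thousand €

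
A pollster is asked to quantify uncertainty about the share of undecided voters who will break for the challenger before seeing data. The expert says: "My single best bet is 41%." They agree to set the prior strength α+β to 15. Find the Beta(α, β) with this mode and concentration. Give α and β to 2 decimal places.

For α,β > 1 the Beta mode is (α−1)/(α+β−2). With α+β = 15, the mode is (α−1)/13.
Set (α−1)/13 = 0.41 → α = 1 + 0.41·13 = 6.33.
β = 15 − α = 8.67.

α = 6.33, β = 8.67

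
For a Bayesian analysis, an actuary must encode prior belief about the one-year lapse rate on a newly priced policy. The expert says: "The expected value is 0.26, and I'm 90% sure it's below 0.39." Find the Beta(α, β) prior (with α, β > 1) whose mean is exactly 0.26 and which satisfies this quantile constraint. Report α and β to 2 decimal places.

With mean 0.26 fixed, write α = 0.26s, β = 0.74s where s = α+β.
Need P(θ < 0.39) = 0.9 under Beta(0.26s, 0.74s). Normal approximation: (q−m)/√(m(1−m)/s) ≈ z_{0.9} = 1.28, so s ≈ 0.26·0.74·(1.28)²/(0.39−0.26)² = 18.7.
At s = 18.7: P(θ<0.39) ≈ 0.895. Adjusting to match 0.9 gives s ≈ 19.70.
So α = 0.26·19.70 ≈ 5.12, β = 0.74·19.70 ≈ 14.58.

α ≈ 5.12, β ≈ 14.58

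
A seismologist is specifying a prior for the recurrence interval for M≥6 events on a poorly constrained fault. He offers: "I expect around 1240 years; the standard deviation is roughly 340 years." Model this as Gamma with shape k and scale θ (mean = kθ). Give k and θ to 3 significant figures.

For Gamma(k, scale θ): mean = kθ, variance = kθ², so CV = 1/√k.
CV = SD/mean = 340/1240 = 0.2742, hence k = 1/CV² = 13.3.
Then θ = mean/k = 1240/13.3 = 93.2.

k ≈ 13.3, θ ≈ 93.2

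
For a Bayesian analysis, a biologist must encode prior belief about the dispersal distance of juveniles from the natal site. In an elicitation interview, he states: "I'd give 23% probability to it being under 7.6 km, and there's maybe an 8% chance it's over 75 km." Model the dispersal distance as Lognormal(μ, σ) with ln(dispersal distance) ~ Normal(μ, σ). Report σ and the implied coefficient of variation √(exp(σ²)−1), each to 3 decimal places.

If T ~ Lognormal(μ,σ) then ln T ~ Normal(μ,σ), so the p-quantile of ln T is μ + z_p·σ.
ln(7.6) = 2.028 and ln(75) = 4.317; z_{0.23} = -0.7388, z_{0.92} = 1.405.
σ = (4.317 − 2.028)/(1.405 − (-0.7388)) = 1.068.
μ = 2.028 − (-0.7388)·1.068 = 2.817.
CV = √(exp(σ²)−1) = √(exp(1.1403)−1) = 1.459.

σ ≈ 1.068, CV ≈ 1.459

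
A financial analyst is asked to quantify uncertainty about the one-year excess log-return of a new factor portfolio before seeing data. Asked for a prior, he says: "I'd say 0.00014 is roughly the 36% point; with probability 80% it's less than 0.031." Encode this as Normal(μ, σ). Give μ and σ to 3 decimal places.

The p-quantile of Normal(μ,σ) is μ + z_p·σ, with z_{0.36} = -0.3585 and z_{0.8} = 0.8416.
Eliminate σ: μ = (z₂·x₁ − z₁·x₂)/(z₂ − z₁) = (0.8416·0.00014 − (-0.3585)·0.031)/1.2 = 0.009.
Then σ = (x₂ − x₁)/(z₂ − z₁) = (0.031 − 0.00014)/1.2 = 0.026.

μ = 0.009, σ = 0.026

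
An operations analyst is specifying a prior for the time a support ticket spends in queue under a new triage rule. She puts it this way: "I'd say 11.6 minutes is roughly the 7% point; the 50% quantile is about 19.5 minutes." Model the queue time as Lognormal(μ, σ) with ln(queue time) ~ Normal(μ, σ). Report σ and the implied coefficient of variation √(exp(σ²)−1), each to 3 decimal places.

If T ~ Lognormal(μ,σ) then ln T ~ Normal(μ,σ), so the p-quantile of ln T is μ + z_p·σ.
ln(11.6) = 2.451 and ln(19.5) = 2.97; z_{0.07} = -1.476, z_{0.5} = 0.
σ = (2.97 − 2.451)/(0 − (-1.476)) = 0.352.
μ = 2.451 − (-1.476)·0.352 = 2.970.
CV = √(exp(σ²)−1) = √(exp(0.1239)−1) = 0.363.

σ ≈ 0.352, CV ≈ 0.363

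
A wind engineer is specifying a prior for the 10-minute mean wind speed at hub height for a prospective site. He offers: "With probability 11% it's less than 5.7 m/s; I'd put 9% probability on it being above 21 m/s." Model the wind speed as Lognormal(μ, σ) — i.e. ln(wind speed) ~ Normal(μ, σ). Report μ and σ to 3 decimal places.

If T ~ Lognormal(μ,σ) then ln T ~ Normal(μ,σ), so the p-quantile of ln T is μ + z_p·σ.
ln(5.7) = 1.74 and ln(21) = 3.045; z_{0.11} = -1.227, z_{0.91} = 1.341.
σ = (3.045 − 1.74)/(1.341 − (-1.227)) = 0.508.
μ = 1.74 − (-1.227)·0.508 = 2.363.

μ ≈ 2.363, σ ≈ 0.508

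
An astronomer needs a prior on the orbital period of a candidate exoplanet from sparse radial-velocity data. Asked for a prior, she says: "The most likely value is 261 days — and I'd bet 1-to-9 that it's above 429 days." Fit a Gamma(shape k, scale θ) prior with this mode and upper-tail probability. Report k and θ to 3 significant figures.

k ≈ 8.64, θ ≈ 34.2

Gamma(k,θ) with k>1 has mode (k−1)θ, so θ = 261/(k−1).
Need P(X < 429) = 0.9 with θ tied to k this way. Start at k = 2, θ = 261: P(X<429) ≈ 0.489.
Too low — raise k to concentrate. Iterating converges to k ≈ 8.64.
Then θ = 261/(8.64−1) ≈ 34.2.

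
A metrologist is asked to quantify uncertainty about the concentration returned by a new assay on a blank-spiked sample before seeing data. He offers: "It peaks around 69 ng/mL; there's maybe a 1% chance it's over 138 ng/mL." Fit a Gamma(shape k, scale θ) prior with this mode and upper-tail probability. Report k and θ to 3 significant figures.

Gamma(k,θ) with k>1 has mode (k−1)θ, so θ = 69/(k−1).
Need P(X < 138) = 0.99 with θ tied to k this way. Start at k = 2, θ = 69: P(X<138) ≈ 0.594.
Too low — raise k to concentrate. Iterating converges to k ≈ 11.2.
Then θ = 69/(11.2−1) ≈ 6.75.

k ≈ 11.2, θ ≈ 6.75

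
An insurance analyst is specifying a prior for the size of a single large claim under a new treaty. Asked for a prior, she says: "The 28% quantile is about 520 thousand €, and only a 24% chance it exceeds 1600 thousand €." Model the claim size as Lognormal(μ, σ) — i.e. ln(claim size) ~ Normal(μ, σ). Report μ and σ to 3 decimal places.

μ ≈ 6.762, σ ≈ 0.872

If T ~ Lognormal(μ,σ) then ln T ~ Normal(μ,σ), so the p-quantile of ln T is μ + z_p·σ.
ln(520) = 6.254 and ln(1600) = 7.378; z_{0.28} = -0.5828, z_{0.76} = 0.7063.
σ = (7.378 − 6.254)/(0.7063 − (-0.5828)) = 0.872.
μ = 6.254 − (-0.5828)·0.872 = 6.762.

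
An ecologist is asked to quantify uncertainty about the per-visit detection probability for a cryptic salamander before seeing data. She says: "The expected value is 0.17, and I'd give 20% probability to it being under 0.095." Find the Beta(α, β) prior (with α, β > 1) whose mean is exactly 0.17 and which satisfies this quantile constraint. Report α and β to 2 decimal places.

With mean 0.17 fixed, write α = 0.17s, β = 0.83s where s = α+β.
Need P(θ < 0.095) = 0.2 under Beta(0.17s, 0.83s). Normal approximation: (q−m)/√(m(1−m)/s) ≈ z_{0.2} = -0.842, so s ≈ 0.17·0.83·(-0.842)²/(0.095−0.17)² = 17.8.
At s = 17.8: P(θ<0.095) ≈ 0.205. Adjusting to match 0.2 gives s ≈ 18.32.
So α = 0.17·18.32 ≈ 3.11, β = 0.83·18.32 ≈ 15.21.

α ≈ 3.11, β ≈ 15.21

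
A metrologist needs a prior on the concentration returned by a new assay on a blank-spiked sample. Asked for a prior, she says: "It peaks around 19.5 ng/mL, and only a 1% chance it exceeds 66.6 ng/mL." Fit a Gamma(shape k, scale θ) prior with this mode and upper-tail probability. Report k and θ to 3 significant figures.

k ≈ 3.89, θ ≈ 6.75

Gamma(k,θ) with k>1 has mode (k−1)θ, so θ = 19.5/(k−1).
Need P(X < 66.6) = 0.99 with θ tied to k this way. Start at k = 2, θ = 19.5: P(X<66.6) ≈ 0.855.
Too low — raise k to concentrate. Iterating converges to k ≈ 3.89.
Then θ = 19.5/(3.89−1) ≈ 6.75.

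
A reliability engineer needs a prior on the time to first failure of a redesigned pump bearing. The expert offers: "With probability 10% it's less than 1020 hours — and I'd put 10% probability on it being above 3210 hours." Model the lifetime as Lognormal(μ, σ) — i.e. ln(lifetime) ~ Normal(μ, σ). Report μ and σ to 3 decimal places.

μ ≈ 7.501, σ ≈ 0.447

If T ~ Lognormal(μ,σ) then ln T ~ Normal(μ,σ), so the p-quantile of ln T is μ + z_p·σ.
ln(1020) = 6.928 and ln(3210) = 8.074; z_{0.1} = -1.282, z_{0.9} = 1.282.
σ = (8.074 − 6.928)/(1.282 − (-1.282)) = 0.447.
μ = 6.928 − (-1.282)·0.447 = 7.501.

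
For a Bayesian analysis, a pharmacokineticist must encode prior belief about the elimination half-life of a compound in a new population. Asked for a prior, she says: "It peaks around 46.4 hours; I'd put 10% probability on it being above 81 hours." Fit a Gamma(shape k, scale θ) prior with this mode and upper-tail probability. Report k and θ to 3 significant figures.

Gamma(k,θ) with k>1 has mode (k−1)θ, so θ = 46.4/(k−1).
Need P(X < 81) = 0.9 with θ tied to k this way. Start at k = 2, θ = 46.4: P(X<81) ≈ 0.521.
Too low — raise k to concentrate. Iterating converges to k ≈ 7.12.
Then θ = 46.4/(7.12−1) ≈ 7.59.

k ≈ 7.12, θ ≈ 7.59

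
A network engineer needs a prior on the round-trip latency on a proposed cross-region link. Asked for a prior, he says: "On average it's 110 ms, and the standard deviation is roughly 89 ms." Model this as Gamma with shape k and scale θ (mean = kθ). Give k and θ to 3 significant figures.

k ≈ 1.53, θ ≈ 72

For Gamma(k, scale θ): mean = kθ, variance = kθ², so CV = 1/√k.
CV = SD/mean = 89/110 = 0.8091, hence k = 1/CV² = 1.53.
Then θ = mean/k = 110/1.53 = 72.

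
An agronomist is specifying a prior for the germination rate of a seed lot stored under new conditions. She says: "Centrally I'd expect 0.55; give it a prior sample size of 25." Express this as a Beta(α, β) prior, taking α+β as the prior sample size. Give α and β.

α = 13.75, β = 11.25

Under the effective-sample-size interpretation, Beta(α, β) has prior mean α/(α+β) and prior sample size α+β.
So α+β = 25 and α/(α+β) = 0.55, giving α = 0.55·25 = 13.75 and β = 25 − 13.75 = 11.25.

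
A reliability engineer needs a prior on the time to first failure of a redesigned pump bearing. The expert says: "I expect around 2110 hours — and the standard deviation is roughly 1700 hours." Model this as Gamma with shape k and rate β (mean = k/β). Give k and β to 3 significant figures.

For Gamma(k, rate β): mean = k/β, variance = k/β², so CV = 1/√k.
CV = SD/mean = 1700/2110 = 0.8057, hence k = 1/CV² = 1.54.
Then β = k/mean = 1.54/2110 = 0.00073.

k ≈ 1.54, β ≈ 0.00073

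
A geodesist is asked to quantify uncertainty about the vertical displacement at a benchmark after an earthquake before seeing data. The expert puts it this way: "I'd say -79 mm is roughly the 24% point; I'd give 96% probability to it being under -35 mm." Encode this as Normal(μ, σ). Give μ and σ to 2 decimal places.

For Normal(μ,σ), the p-quantile is μ + z_p·σ. Here z_{0.24} = -0.7063, z_{0.96} = 1.751.
So -79 = μ − 0.7063σ and -35 = μ + 1.751σ.
Subtracting: σ = (-35 − -79)/(1.751 − (-0.7063)) = 17.91.
Then μ = -79 − (-0.7063)·17.91 = -66.35.

μ = -66.35, σ = 17.91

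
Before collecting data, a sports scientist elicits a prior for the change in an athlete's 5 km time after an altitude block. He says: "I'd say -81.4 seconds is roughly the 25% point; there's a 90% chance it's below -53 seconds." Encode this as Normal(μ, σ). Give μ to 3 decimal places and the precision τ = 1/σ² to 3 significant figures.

For Normal(μ,σ), the p-quantile is μ + z_p·σ. Here z_{0.25} = -0.6745, z_{0.9} = 1.282.
So -81.4 = μ − 0.6745σ and -53 = μ + 1.282σ.
Subtracting: σ = (-53 − -81.4)/(1.282 − (-0.6745)) = 14.519.
Then μ = -81.4 − (-0.6745)·14.519 = -71.607.
Precision τ = 1/σ² = 1/14.52² = 0.00474.

μ = -71.607, τ = 0.00474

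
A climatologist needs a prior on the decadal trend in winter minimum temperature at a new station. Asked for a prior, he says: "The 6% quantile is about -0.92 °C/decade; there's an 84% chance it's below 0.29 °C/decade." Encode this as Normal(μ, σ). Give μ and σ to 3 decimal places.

μ = -0.182, σ = 0.475

The p-quantile of Normal(μ,σ) is μ + z_p·σ, with z_{0.06} = -1.555 and z_{0.84} = 0.9945.
Eliminate σ: μ = (z₂·x₁ − z₁·x₂)/(z₂ − z₁) = (0.9945·-0.92 − (-1.555)·0.29)/2.549 = -0.182.
Then σ = (x₂ − x₁)/(z₂ − z₁) = (0.29 − -0.92)/2.549 = 0.475.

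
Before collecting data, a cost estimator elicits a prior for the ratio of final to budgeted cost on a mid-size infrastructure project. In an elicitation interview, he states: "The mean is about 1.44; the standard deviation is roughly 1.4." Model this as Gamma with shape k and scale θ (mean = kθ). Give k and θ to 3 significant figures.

k ≈ 1.06, θ ≈ 1.36

For Gamma(k, scale θ): mean = kθ, variance = kθ², so CV = 1/√k.
CV = SD/mean = 1.4/1.44 = 0.9722, hence k = 1/CV² = 1.06.
Then θ = mean/k = 1.44/1.06 = 1.36.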